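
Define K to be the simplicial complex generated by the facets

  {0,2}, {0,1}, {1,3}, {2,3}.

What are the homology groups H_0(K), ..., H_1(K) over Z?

H_0 ≅ Z,  H_1 ≅ Z.

Order the vertices as 0 < 1 < 2 < 3. Listing each simplex with vertices in this order, K has dimension 1 with simplices:

  0-simplices (4): [0], [1], [2], [3]
  1-simplices (4): [0,1], [0,2], [1,3], [2,3]

Hence C_0 ≅ Z^4, C_1 ≅ Z^4.

The boundary map ∂_1: C_1 → C_0 sends each edge [p,q] (with p < q) to q − p. For instance
  ∂[0,1] = [1] − [0].
The resulting 4×4 matrix has rank 3, and its Smith normal form has invariant factors (1,1,1).

Reading off H_k = ker ∂_k / im ∂_{k+1}:

  H_0: rank C_0 − rank ∂_1 = 4 − 3 = 1, and the invariant factors of ∂_1 are all 1, so H_0 = Z.
  H_1: rank ker ∂_1 − rank ∂_2 = (4 − 3) − 0 = 1, and there is no ∂_2, so H_1 = Z.

As a check, the Euler characteristic is 4 − 4 = 0, which agrees with 1 − 1 = 0.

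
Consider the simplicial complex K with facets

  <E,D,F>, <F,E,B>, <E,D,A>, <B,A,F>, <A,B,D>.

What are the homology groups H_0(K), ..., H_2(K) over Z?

H_0 ≅ Z,  H_1 ≅ Z,  H_2 = 0.

Take the total order A < B < D < E < F on the vertex set. Then K (dimension 2) consists of the simplices:

  0-simplices (5): A, B, D, E, F
  1-simplices (10): AB, AD, AE, AF, BD, BE, BF, DE, DF, EF
  2-simplices (5): ABD, ABF, ADE, BEF, DEF

Hence C_0 ≅ Z^5, C_1 ≅ Z^10, C_2 ≅ Z^5.

∂_1: C_1 → C_0 is given by ∂[p,q] = [q] − [p].
As a 5×10 matrix over Z this has rank 4, with invariant factors (1,1,1,1).

Boundary ∂_2: C_2 → C_1 maps a triangle to the signed sum of its edges. For instance
  ∂DEF = EF − DF + DE,
  ∂ADE = DE − AE + AD.
The 10×5 boundary matrix has rank 5 and Smith normal form diag(1,1,1,1,1).

Reading off H_k = ker ∂_k / im ∂_{k+1}:

  H_0: rank C_0 − rank ∂_1 = 5 − 4 = 1, and the invariant factors of ∂_1 are all 1, so H_0 = Z.
  H_1: rank ker ∂_1 − rank ∂_2 = (10 − 4) − 5 = 1, and the invariant factors of ∂_2 are all 1, so H_1 = Z.
  H_2: rank ker ∂_2 − rank ∂_3 = (5 − 5) − 0 = 0, and there is no ∂_3, so H_2 = 0.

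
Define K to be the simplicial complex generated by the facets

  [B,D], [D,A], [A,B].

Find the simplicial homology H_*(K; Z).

Order the vertices as A < B < D. Listing each simplex with vertices in this order, K has dimension 1 with simplices:

  0-simplices (3): A, B, D
  1-simplices (3): AB, AD, BD

Hence C_0 ≅ Z^3, C_1 ≅ Z^3.

∂_1: C_1 → C_0 maps an edge to its endpoints' difference, ∂[p,q] = q − p. For instance
  ∂AD = D − A.
The resulting 3×3 matrix has rank 2, and its Smith normal form has invariant factors (1,1).

Reading off H_k = ker ∂_k / im ∂_{k+1}:

  H_0: rank C_0 − rank ∂_1 = 3 − 2 = 1, and the invariant factors of ∂_1 are all 1, so H_0 = Z.
  H_1: rank ker ∂_1 − rank ∂_2 = (3 − 2) − 0 = 1, and there is no ∂_2, so H_1 = Z.

H_0 = Z,  H_1 = Z.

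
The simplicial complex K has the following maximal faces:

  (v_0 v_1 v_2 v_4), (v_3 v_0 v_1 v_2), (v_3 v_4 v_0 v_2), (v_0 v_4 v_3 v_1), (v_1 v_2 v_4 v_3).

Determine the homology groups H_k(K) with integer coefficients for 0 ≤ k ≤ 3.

H_0 = Z,  H_1 = 0,  H_2 = 0,  H_3 = Z.

Take the total order v_0 < v_1 < v_2 < v_3 < v_4 on the vertex set. Then K (dimension 3) consists of the simplices:

  0-simplices (5): [v_0], [v_1], [v_2], [v_3], [v_4]
  1-simplices (10): [v_0,v_1], [v_0,v_2], [v_0,v_3], [v_0,v_4], [v_1,v_2], [v_1,v_3], [v_1,v_4], [v_2,v_3], [v_2,v_4], [v_3,v_4]
  2-simplices (10): [v_0,v_1,v_2], [v_0,v_1,v_3], [v_0,v_1,v_4], [v_0,v_2,v_3], [v_0,v_2,v_4], [v_0,v_3,v_4], [v_1,v_2,v_3], [v_1,v_2,v_4], [v_1,v_3,v_4], [v_2,v_3,v_4]
  3-simplices (5): [v_0,v_1,v_2,v_3], [v_0,v_1,v_2,v_4], [v_0,v_1,v_3,v_4], [v_0,v_2,v_3,v_4], [v_1,v_2,v_3,v_4]

giving chain groups C_0 ≅ Z^5, C_1 ≅ Z^10, C_2 ≅ Z^10, C_3 ≅ Z^5.

The boundary map ∂_1: C_1 → C_0 is given by ∂[p,q] = [q] − [p].
This gives a 5×10 integer matrix of rank 4; reducing to Smith normal form yields diagonal entries (1,1,1,1).

∂_2: C_2 → C_1 acts by ∂[p,q,r] = [q,r] − [p,r] + [p,q]. For instance
  ∂[v_2,v_3,v_4] = [v_3,v_4] − [v_2,v_4] + [v_2,v_3],
  ∂[v_0,v_3,v_4] = [v_3,v_4] − [v_0,v_4] + [v_0,v_3].
This gives a 10×10 integer matrix of rank 6; reducing to Smith normal form yields diagonal entries (1,1,1,1,1,1).

∂_3: C_3 → C_2 sends each 3-simplex σ to the alternating sum Σ_i (−1)^i (σ with its i-th vertex removed). For instance
  ∂[v_1,v_2,v_3,v_4] = [v_2,v_3,v_4] − [v_1,v_3,v_4] + [v_1,v_2,v_4] − [v_1,v_2,v_3],
  ∂[v_0,v_1,v_2,v_3] = [v_1,v_2,v_3] − [v_0,v_2,v_3] + [v_0,v_1,v_3] − [v_0,v_1,v_2].
The resulting 10×5 matrix has rank 4, and its Smith normal form has invariant factors (1,1,1,1).

Reading off H_k = ker ∂_k / im ∂_{k+1}:

  H_0: rank C_0 − rank ∂_1 = 5 − 4 = 1, and the invariant factors of ∂_1 are all 1, so H_0 ≅ Z.
  H_1: rank ker ∂_1 − rank ∂_2 = (10 − 4) − 6 = 0, and the invariant factors of ∂_2 are all 1, so H_1 ≅ 0.
  H_2: rank ker ∂_2 − rank ∂_3 = (10 − 6) − 4 = 0, and the invariant factors of ∂_3 are all 1, so H_2 ≅ 0.
  H_3: rank ker ∂_3 − rank ∂_4 = (5 − 4) − 0 = 1, and there is no ∂_4, so H_3 ≅ Z.

As a check, the Euler characteristic is 5 − 10 + 10 − 5 = 0, which agrees with 1 − 0 + 0 − 1 = 0.
(K is a triangulation of the 3-sphere S^3.)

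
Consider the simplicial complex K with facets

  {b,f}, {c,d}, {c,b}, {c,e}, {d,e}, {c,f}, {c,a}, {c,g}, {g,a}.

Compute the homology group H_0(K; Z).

K has 7 vertices, 9 edges.
rank ∂_0 = 0, rank ∂_1 = 6 ⇒ b_0 = 7 − 0 − 6 = 1; all invariant factors of ∂_1 are 1 so no torsion. So H_0 = Z.

H_0 = Z.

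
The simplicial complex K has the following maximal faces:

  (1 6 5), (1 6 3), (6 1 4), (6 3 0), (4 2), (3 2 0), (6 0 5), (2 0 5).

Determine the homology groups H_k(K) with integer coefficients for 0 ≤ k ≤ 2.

Fix the vertex order 0 < 1 < 2 < 3 < 4 < 5 < 6 and write every simplex with vertices in increasing order. Then dim K = 2 and the simplices of K are:

  0-simplices (7): [0], [1], [2], [3], [4], [5], [6]
  1-simplices (14): [0,2], [0,3], [0,5], [0,6], [1,3], [1,4], [1,5], [1,6], [2,3], [2,4], [2,5], [3,6], [4,6], [5,6]
  2-simplices (7): [0,2,3], [0,2,5], [0,3,6], [0,5,6], [1,3,6], [1,4,6], [1,5,6]

so the chain groups are C_0 ≅ Z^7, C_1 ≅ Z^14, C_2 ≅ Z^7.

The boundary map ∂_1: C_1 → C_0 maps an edge to its endpoints' difference, ∂[p,q] = q − p. For instance
  ∂[1,6] = [6] − [1].
The 7×14 boundary matrix has rank 6 and Smith normal form diag(1,1,1,1,1,1).

∂_2: C_2 → C_1 acts by ∂[p,q,r] = [q,r] − [p,r] + [p,q]. For instance
  ∂[1,4,6] = [4,6] − [1,6] + [1,4],
  ∂[0,5,6] = [5,6] − [0,6] + [0,5].
As a 14×7 matrix over Z this has rank 7, with invariant factors (1,1,1,1,1,1,1).

Now H_k = ker ∂_k / im ∂_{k+1}, so:

  H_0: rank C_0 − rank ∂_1 = 7 − 6 = 1, and the invariant factors of ∂_1 are all 1, so H_0 ≅ Z.
  H_1: rank ker ∂_1 − rank ∂_2 = (14 − 6) − 7 = 1, and the invariant factors of ∂_2 are all 1, so H_1 ≅ Z.
  H_2: rank ker ∂_2 − rank ∂_3 = (7 − 7) − 0 = 0, and there is no ∂_3, so H_2 ≅ 0.

H_0 ≅ Z,  H_1 ≅ Z,  H_2 = 0.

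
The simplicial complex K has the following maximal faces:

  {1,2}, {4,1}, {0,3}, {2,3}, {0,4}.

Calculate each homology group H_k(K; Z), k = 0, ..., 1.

H_0 ≅ Z,  H_1 ≅ Z.

Order the vertices as 0 < 1 < 2 < 3 < 4. Listing each simplex with vertices in this order, K has dimension 1 with simplices:

  0-simplices (5): [0], [1], [2], [3], [4]
  1-simplices (5): [0,3], [0,4], [1,2], [1,4], [2,3]

giving chain groups C_0 ≅ Z^5, C_1 ≅ Z^5.

The boundary map ∂_1: C_1 → C_0 is given by ∂[p,q] = [q] − [p]. For instance
  ∂[0,3] = [3] − [0].
The resulting 5×5 matrix has rank 4, and its Smith normal form has invariant factors (1,1,1,1).

Reading off H_k = ker ∂_k / im ∂_{k+1}:

  H_0: rank C_0 − rank ∂_1 = 5 − 4 = 1, and the invariant factors of ∂_1 are all 1, so H_0 ≅ Z.
  H_1: rank ker ∂_1 − rank ∂_2 = (5 − 4) − 0 = 1, and there is no ∂_2, so H_1 ≅ Z.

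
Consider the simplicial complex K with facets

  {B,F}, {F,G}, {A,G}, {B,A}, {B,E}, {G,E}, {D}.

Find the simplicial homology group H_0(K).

H_0 = Z^2.

K has 6 vertices, 6 edges.
rank ∂_0 = 0, rank ∂_1 = 4 ⇒ b_0 = 6 − 0 − 4 = 2; all invariant factors of ∂_1 are 1 so no torsion. So H_0 = Z^2.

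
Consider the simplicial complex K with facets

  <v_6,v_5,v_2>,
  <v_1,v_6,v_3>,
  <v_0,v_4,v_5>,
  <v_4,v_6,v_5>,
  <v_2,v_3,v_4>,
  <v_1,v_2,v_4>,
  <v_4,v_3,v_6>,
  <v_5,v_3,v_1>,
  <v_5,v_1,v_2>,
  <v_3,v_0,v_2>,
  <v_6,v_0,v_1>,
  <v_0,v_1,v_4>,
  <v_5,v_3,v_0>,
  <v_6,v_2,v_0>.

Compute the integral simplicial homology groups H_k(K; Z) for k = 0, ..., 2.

Order the vertices as v_0 < v_1 < v_2 < v_3 < v_4 < v_5 < v_6. Listing each simplex with vertices in this order, K has dimension 2 with simplices:

  0-simplices (7): [v_0], [v_1], [v_2], [v_3], [v_4], [v_5], [v_6]
  1-simplices (21): (21 of them)
  2-simplices (14): (14 of them)

Hence C_0 ≅ Z^7, C_1 ≅ Z^21, C_2 ≅ Z^14.

Boundary ∂_1: C_1 → C_0 maps an edge to its endpoints' difference, ∂[p,q] = q − p.
As a 7×21 matrix over Z this has rank 6, with invariant factors (1,1,1,1,1,1).

Boundary ∂_2: C_2 → C_1 sends each 2-simplex [p,q,r] to [q,r] − [p,r] + [p,q]. For instance
  ∂[v_0,v_2,v_3] = [v_2,v_3] − [v_0,v_3] + [v_0,v_2],
  ∂[v_1,v_2,v_4] = [v_2,v_4] − [v_1,v_4] + [v_1,v_2].
This gives a 21×14 integer matrix of rank 13; reducing to Smith normal form yields diagonal entries (1,1,1,1,1,1,1,1,1,1,1,1,1).

From H_k ≅ ker(∂_k) / im(∂_{k+1}) we obtain:

  H_0: rank C_0 − rank ∂_1 = 7 − 6 = 1, and the invariant factors of ∂_1 are all 1, so H_0 = Z.
  H_1: rank ker ∂_1 − rank ∂_2 = (21 − 6) − 13 = 2, and the invariant factors of ∂_2 are all 1, so H_1 = Z^2.
  H_2: rank ker ∂_2 − rank ∂_3 = (14 − 13) − 0 = 1, and there is no ∂_3, so H_2 = Z.

H_0 ≅ Z,  H_1 ≅ Z^2,  H_2 ≅ Z.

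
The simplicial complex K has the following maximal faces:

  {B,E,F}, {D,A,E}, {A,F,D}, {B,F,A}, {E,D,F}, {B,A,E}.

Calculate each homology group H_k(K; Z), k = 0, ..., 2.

Fix the vertex order A < B < D < E < F and write every simplex with vertices in increasing order. Then dim K = 2 and the simplices of K are:

  0-simplices (5): A, B, D, E, F
  1-simplices (9): AB, AD, AE, AF, BE, BF, DE, DF, EF
  2-simplices (6): ABE, ABF, ADE, ADF, BEF, DEF

Hence C_0 ≅ Z^5, C_1 ≅ Z^9, C_2 ≅ Z^6.

∂_1: C_1 → C_0 sends each edge [p,q] (with p < q) to q − p.
As a 5×9 matrix over Z this has rank 4, with invariant factors (1,1,1,1).

∂_2: C_2 → C_1 acts by ∂[p,q,r] = [q,r] − [p,r] + [p,q]. For instance
  ∂DEF = EF − DF + DE,
  ∂BEF = EF − BF + BE.
The resulting 9×6 matrix has rank 5, and its Smith normal form has invariant factors (1,1,1,1,1).

From H_k ≅ ker(∂_k) / im(∂_{k+1}) we obtain:

  H_0: rank C_0 − rank ∂_1 = 5 − 4 = 1, and the invariant factors of ∂_1 are all 1, so H_0 ≅ Z.
  H_1: rank ker ∂_1 − rank ∂_2 = (9 − 4) − 5 = 0, and the invariant factors of ∂_2 are all 1, so H_1 ≅ 0.
  H_2: rank ker ∂_2 − rank ∂_3 = (6 − 5) − 0 = 1, and there is no ∂_3, so H_2 ≅ Z.

(K is a triangulation of the 2-sphere S^2.)

H_0 ≅ Z,  H_1 = 0,  H_2 ≅ Z.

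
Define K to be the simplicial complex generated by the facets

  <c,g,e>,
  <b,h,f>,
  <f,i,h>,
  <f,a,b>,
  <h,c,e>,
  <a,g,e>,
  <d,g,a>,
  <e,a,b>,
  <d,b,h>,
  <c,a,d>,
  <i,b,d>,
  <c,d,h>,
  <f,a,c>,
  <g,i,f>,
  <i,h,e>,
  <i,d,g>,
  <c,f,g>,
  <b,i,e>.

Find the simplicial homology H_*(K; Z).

Order the vertices as a < b < c < d < e < f < g < h < i. Listing each simplex with vertices in this order, K has dimension 2 with simplices:

  0-simplices (9): a, b, c, d, e, f, g, h, i
  1-simplices (27): ab, ac, ad, ae, af, ag, bd, be, bf, bh, bi, cd, ce, cf, cg, ch, dg, dh, di, eg, eh, ei, fg, fh, fi, gi, hi
  2-simplices (18): abe, abf, acd, acf, adg, aeg, bdh, bdi, bei, bfh, cdh, ceg, ceh, cfg, dgi, ehi, fgi, fhi

giving chain groups C_0 ≅ Z^9, C_1 ≅ Z^27, C_2 ≅ Z^18.

The boundary map ∂_1: C_1 → C_0 maps an edge to its endpoints' difference, ∂[p,q] = q − p.
The 9×27 boundary matrix has rank 8 and Smith normal form diag(1,1,1,1,1,1,1,1).

Boundary ∂_2: C_2 → C_1 maps a triangle to the signed sum of its edges. For instance
  ∂abe = be − ae + ab,
  ∂ceg = eg − cg + ce.
The resulting 27×18 matrix has rank 18, and its Smith normal form has invariant factors (1,1,1,1,1,1,1,1,1,1,1,1,1,1,1,1,1,2).

Computing H_k = (kernel of ∂_k) / (image of ∂_{k+1}):

  H_0: rank C_0 − rank ∂_1 = 9 − 8 = 1, and the invariant factors of ∂_1 are all 1, so H_0 = Z.
  H_1: rank ker ∂_1 − rank ∂_2 = (27 − 8) − 18 = 1, and ∂_2 has invariant factor 2 > 1, so H_1 = Z ⊕ Z/2Z.
  H_2: rank ker ∂_2 − rank ∂_3 = (18 − 18) − 0 = 0, and there is no ∂_3, so H_2 = 0.

H_0 = Z,  H_1 = Z ⊕ Z/2Z,  H_2 = 0.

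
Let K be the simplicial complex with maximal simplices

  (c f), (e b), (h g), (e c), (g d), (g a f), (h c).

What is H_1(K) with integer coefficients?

H_1 = Z.

Fix the vertex order a < b < c < d < e < f < g < h and write every simplex with vertices in increasing order. Then dim K = 2 and the simplices of K are:

  0-simplices (8): a, b, c, d, e, f, g, h
  1-simplices (9): af, ag, be, ce, cf, ch, dg, fg, gh
  2-simplices (1): afg

Hence C_0 ≅ Z^8, C_1 ≅ Z^9, C_2 ≅ Z^1.

Boundary ∂_1: C_1 → C_0 maps an edge to its endpoints' difference, ∂[p,q] = q − p.
The resulting 8×9 matrix has rank 7, and its Smith normal form has invariant factors (1,1,1,1,1,1,1).

∂_2: C_2 → C_1 sends each 2-simplex [p,q,r] to [q,r] − [p,r] + [p,q]. For instance
  ∂afg = fg − ag + af.
The resulting 9×1 matrix has rank 1, and its Smith normal form has invariant factors (1).

Computing H_k = (kernel of ∂_k) / (image of ∂_{k+1}):

  H_1: rank ker ∂_1 − rank ∂_2 = (9 − 7) − 1 = 1, and the invariant factors of ∂_2 are all 1, so H_1 ≅ Z.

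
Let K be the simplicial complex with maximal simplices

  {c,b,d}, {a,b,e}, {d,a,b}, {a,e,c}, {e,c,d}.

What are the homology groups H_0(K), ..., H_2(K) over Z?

We work with the vertex ordering a < b < c < d < e. The simplices of K, each written with vertices in increasing order, are:

  0-simplices (5): a, b, c, d, e
  1-simplices (10): ab, ac, ad, ae, bc, bd, be, cd, ce, de
  2-simplices (5): abd, abe, ace, bcd, cde

so the chain groups are C_0 ≅ Z^5, C_1 ≅ Z^10, C_2 ≅ Z^5.

∂_1: C_1 → C_0 is given by ∂[p,q] = [q] − [p].
This gives a 5×10 integer matrix of rank 4; reducing to Smith normal form yields diagonal entries (1,1,1,1).

Boundary ∂_2: C_2 → C_1 acts by ∂[p,q,r] = [q,r] − [p,r] + [p,q]. For instance
  ∂abd = bd − ad + ab,
  ∂abe = be − ae + ab.
This gives a 10×5 integer matrix of rank 5; reducing to Smith normal form yields diagonal entries (1,1,1,1,1).

Computing H_k = (kernel of ∂_k) / (image of ∂_{k+1}):

  H_0: rank C_0 − rank ∂_1 = 5 − 4 = 1, and the invariant factors of ∂_1 are all 1, so H_0 = Z.
  H_1: rank ker ∂_1 − rank ∂_2 = (10 − 4) − 5 = 1, and the invariant factors of ∂_2 are all 1, so H_1 = Z.
  H_2: rank ker ∂_2 − rank ∂_3 = (5 − 5) − 0 = 0, and there is no ∂_3, so H_2 = 0.

H_0 ≅ Z,  H_1 ≅ Z,  H_2 = 0.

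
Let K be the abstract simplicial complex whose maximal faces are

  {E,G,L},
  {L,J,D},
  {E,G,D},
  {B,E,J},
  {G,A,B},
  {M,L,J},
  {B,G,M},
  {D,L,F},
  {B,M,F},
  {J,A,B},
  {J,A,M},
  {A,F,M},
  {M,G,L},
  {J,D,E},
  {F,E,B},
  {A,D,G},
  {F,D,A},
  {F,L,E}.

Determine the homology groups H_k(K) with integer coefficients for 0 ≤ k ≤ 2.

K has 9 vertices, 27 edges, 18 triangles.
rank ∂_0 = 0, rank ∂_1 = 8 ⇒ b_0 = 9 − 0 − 8 = 1; all invariant factors of ∂_1 are 1 so no torsion. So H_0 ≅ Z.
rank ∂_1 = 8, rank ∂_2 = 18 ⇒ b_1 = 27 − 8 − 18 = 1; ∂_2 has invariant factor(s) [2] giving torsion. So H_1 ≅ Z ⊕ Z/2.
rank ∂_2 = 18, rank ∂_3 = 0 ⇒ b_2 = 18 − 18 − 0 = 0. So H_2 ≅ 0.

H_0 = Z,  H_1 = Z ⊕ Z/2,  H_2 = 0.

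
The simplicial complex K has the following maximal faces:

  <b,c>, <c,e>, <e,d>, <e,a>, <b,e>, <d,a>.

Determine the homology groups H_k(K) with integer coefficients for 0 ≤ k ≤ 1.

We work with the vertex ordering a < b < c < d < e. The simplices of K, each written with vertices in increasing order, are:

  0-simplices (5): a, b, c, d, e
  1-simplices (6): ad, ae, bc, be, ce, de

giving chain groups C_0 ≅ Z^5, C_1 ≅ Z^6.

The boundary map ∂_1: C_1 → C_0 is given by ∂[p,q] = [q] − [p].
The resulting 5×6 matrix has rank 4, and its Smith normal form has invariant factors (1,1,1,1).

Computing H_k = (kernel of ∂_k) / (image of ∂_{k+1}):

  H_0: rank C_0 − rank ∂_1 = 5 − 4 = 1, and the invariant factors of ∂_1 are all 1, so H_0 ≅ Z.
  H_1: rank ker ∂_1 − rank ∂_2 = (6 − 4) − 0 = 2, and there is no ∂_2, so H_1 ≅ Z^2.

As a check, the Euler characteristic is 5 − 6 = -1, which agrees with 1 − 2 = -1.

H_0 ≅ Z,  H_1 ≅ Z^2.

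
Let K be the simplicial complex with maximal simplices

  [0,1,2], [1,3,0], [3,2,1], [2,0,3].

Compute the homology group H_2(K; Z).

Take the total order 0 < 1 < 2 < 3 on the vertex set. Then K (dimension 2) consists of the simplices:

  0-simplices (4): [0], [1], [2], [3]
  1-simplices (6): [0,1], [0,2], [0,3], [1,2], [1,3], [2,3]
  2-simplices (4): [0,1,2], [0,1,3], [0,2,3], [1,2,3]

giving chain groups C_0 ≅ Z^4, C_1 ≅ Z^6, C_2 ≅ Z^4.

The boundary map ∂_1: C_1 → C_0 maps an edge to its endpoints' difference, ∂[p,q] = q − p. For instance
  ∂[0,1] = [1] − [0].
As a 4×6 matrix over Z this has rank 3, with invariant factors (1,1,1).

∂_2: C_2 → C_1 sends each 2-simplex [p,q,r] to [q,r] − [p,r] + [p,q]. For instance
  ∂[0,1,3] = [1,3] − [0,3] + [0,1],
  ∂[0,2,3] = [2,3] − [0,3] + [0,2].
This gives a 6×4 integer matrix of rank 3; reducing to Smith normal form yields diagonal entries (1,1,1).

Reading off H_k = ker ∂_k / im ∂_{k+1}:

  H_2: rank ker ∂_2 − rank ∂_3 = (4 − 3) − 0 = 1, and there is no ∂_3, so H_2 = Z.

H_2 = Z.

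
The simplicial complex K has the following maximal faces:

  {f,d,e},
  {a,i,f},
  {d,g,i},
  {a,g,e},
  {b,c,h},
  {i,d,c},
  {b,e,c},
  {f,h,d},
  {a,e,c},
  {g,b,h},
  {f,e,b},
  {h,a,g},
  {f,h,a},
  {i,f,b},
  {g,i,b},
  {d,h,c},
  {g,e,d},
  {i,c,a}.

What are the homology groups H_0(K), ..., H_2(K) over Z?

Order the vertices as a < b < c < d < e < f < g < h < i. Listing each simplex with vertices in this order, K has dimension 2 with simplices:

  0-simplices (9): a, b, c, d, e, f, g, h, i
  1-simplices (27): ac, ae, af, ag, ah, ai, bc, be, bf, bg, bh, bi, cd, ce, ch, ci, de, df, dg, dh, di, ef, eg, fh, fi, gh, gi
  2-simplices (18): ace, aci, aeg, afh, afi, agh, bce, bch, bef, bfi, bgh, bgi, cdh, cdi, def, deg, dfh, dgi

giving chain groups C_0 ≅ Z^9, C_1 ≅ Z^27, C_2 ≅ Z^18.

Boundary ∂_1: C_1 → C_0 is given by ∂[p,q] = [q] − [p]. For instance
  ∂ah = h − a.
This gives a 9×27 integer matrix of rank 8; reducing to Smith normal form yields diagonal entries (1,1,1,1,1,1,1,1).

Boundary ∂_2: C_2 → C_1 acts by ∂[p,q,r] = [q,r] − [p,r] + [p,q]. For instance
  ∂aci = ci − ai + ac,
  ∂ace = ce − ae + ac.
The resulting 27×18 matrix has rank 17, and its Smith normal form has invariant factors (1,1,1,1,1,1,1,1,1,1,1,1,1,1,1,1,1).

Now H_k = ker ∂_k / im ∂_{k+1}, so:

  H_0: rank C_0 − rank ∂_1 = 9 − 8 = 1, and the invariant factors of ∂_1 are all 1, so H_0 = Z.
  H_1: rank ker ∂_1 − rank ∂_2 = (27 − 8) − 17 = 2, and the invariant factors of ∂_2 are all 1, so H_1 = Z^2.
  H_2: rank ker ∂_2 − rank ∂_3 = (18 − 17) − 0 = 1, and there is no ∂_3, so H_2 = Z.

H_0 = Z,  H_1 = Z^2,  H_2 = Z.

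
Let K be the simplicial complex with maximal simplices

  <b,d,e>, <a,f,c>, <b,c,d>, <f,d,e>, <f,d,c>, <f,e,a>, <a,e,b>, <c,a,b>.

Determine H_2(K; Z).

H_2 ≅ Z.

Take the total order a < b < c < d < e < f on the vertex set. Then K (dimension 2) consists of the simplices:

  0-simplices (6): a, b, c, d, e, f
  1-simplices (12): ab, ac, ae, af, bc, bd, be, cd, cf, de, df, ef
  2-simplices (8): abc, abe, acf, aef, bcd, bde, cdf, def

so the chain groups are C_0 ≅ Z^6, C_1 ≅ Z^12, C_2 ≅ Z^8.

∂_1: C_1 → C_0 maps an edge to its endpoints' difference, ∂[p,q] = q − p. For instance
  ∂de = e − d.
The 6×12 boundary matrix has rank 5 and Smith normal form diag(1,1,1,1,1).

The boundary map ∂_2: C_2 → C_1 acts by ∂[p,q,r] = [q,r] − [p,r] + [p,q]. For instance
  ∂bcd = cd − bd + bc,
  ∂cdf = df − cf + cd.
As a 12×8 matrix over Z this has rank 7, with invariant factors (1,1,1,1,1,1,1).

Reading off H_k = ker ∂_k / im ∂_{k+1}:

  H_2: rank ker ∂_2 − rank ∂_3 = (8 − 7) − 0 = 1, and there is no ∂_3, so H_2 = Z.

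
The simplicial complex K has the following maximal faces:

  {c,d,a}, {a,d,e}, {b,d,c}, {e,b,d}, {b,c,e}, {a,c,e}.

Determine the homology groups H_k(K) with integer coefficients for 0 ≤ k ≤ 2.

H_0 = Z,  H_1 = 0,  H_2 = Z.

We work with the vertex ordering a < b < c < d < e. The simplices of K, each written with vertices in increasing order, are:

  0-simplices (5): a, b, c, d, e
  1-simplices (9): ac, ad, ae, bc, bd, be, cd, ce, de
  2-simplices (6): acd, ace, ade, bcd, bce, bde

so the chain groups are C_0 ≅ Z^5, C_1 ≅ Z^9, C_2 ≅ Z^6.

Boundary ∂_1: C_1 → C_0 sends each edge [p,q] (with p < q) to q − p. For instance
  ∂cd = d − c.
The 5×9 boundary matrix has rank 4 and Smith normal form diag(1,1,1,1).

Boundary ∂_2: C_2 → C_1 sends each 2-simplex [p,q,r] to [q,r] − [p,r] + [p,q]. For instance
  ∂bce = ce − be + bc,
  ∂ade = de − ae + ad.
This gives a 9×6 integer matrix of rank 5; reducing to Smith normal form yields diagonal entries (1,1,1,1,1).

Computing H_k = (kernel of ∂_k) / (image of ∂_{k+1}):

  H_0: rank C_0 − rank ∂_1 = 5 − 4 = 1, and the invariant factors of ∂_1 are all 1, so H_0 ≅ Z.
  H_1: rank ker ∂_1 − rank ∂_2 = (9 − 4) − 5 = 0, and the invariant factors of ∂_2 are all 1, so H_1 ≅ 0.
  H_2: rank ker ∂_2 − rank ∂_3 = (6 − 5) − 0 = 1, and there is no ∂_3, so H_2 ≅ Z.

As a check, the Euler characteristic is 5 − 9 + 6 = 2, which agrees with 1 − 0 + 1 = 2.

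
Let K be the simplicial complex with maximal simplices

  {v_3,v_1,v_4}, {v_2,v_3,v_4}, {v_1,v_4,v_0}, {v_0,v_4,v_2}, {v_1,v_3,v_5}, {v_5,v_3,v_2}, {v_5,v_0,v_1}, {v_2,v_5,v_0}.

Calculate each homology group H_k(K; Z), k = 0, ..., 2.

Fix the vertex order v_0 < v_1 < v_2 < v_3 < v_4 < v_5 and write every simplex with vertices in increasing order. Then dim K = 2 and the simplices of K are:

  0-simplices (6): [v_0], [v_1], [v_2], [v_3], [v_4], [v_5]
  1-simplices (12): [v_0,v_1], [v_0,v_2], [v_0,v_4], [v_0,v_5], [v_1,v_3], [v_1,v_4], [v_1,v_5], [v_2,v_3], [v_2,v_4], [v_2,v_5], [v_3,v_4], [v_3,v_5]
  2-simplices (8): [v_0,v_1,v_4], [v_0,v_1,v_5], [v_0,v_2,v_4], [v_0,v_2,v_5], [v_1,v_3,v_4], [v_1,v_3,v_5], [v_2,v_3,v_4], [v_2,v_3,v_5]

Hence C_0 ≅ Z^6, C_1 ≅ Z^12, C_2 ≅ Z^8.

Boundary ∂_1: C_1 → C_0 is given by ∂[p,q] = [q] − [p].
This gives a 6×12 integer matrix of rank 5; reducing to Smith normal form yields diagonal entries (1,1,1,1,1).

∂_2: C_2 → C_1 sends each 2-simplex [p,q,r] to [q,r] − [p,r] + [p,q]. For instance
  ∂[v_2,v_3,v_4] = [v_3,v_4] − [v_2,v_4] + [v_2,v_3],
  ∂[v_0,v_1,v_4] = [v_1,v_4] − [v_0,v_4] + [v_0,v_1].
The 12×8 boundary matrix has rank 7 and Smith normal form diag(1,1,1,1,1,1,1).

Computing H_k = (kernel of ∂_k) / (image of ∂_{k+1}):

  H_0: rank C_0 − rank ∂_1 = 6 − 5 = 1, and the invariant factors of ∂_1 are all 1, so H_0 ≅ Z.
  H_1: rank ker ∂_1 − rank ∂_2 = (12 − 5) − 7 = 0, and the invariant factors of ∂_2 are all 1, so H_1 ≅ 0.
  H_2: rank ker ∂_2 − rank ∂_3 = (8 − 7) − 0 = 1, and there is no ∂_3, so H_2 ≅ Z.

(K is a triangulation of the 2-sphere S^2.)

H_0 ≅ Z,  H_1 = 0,  H_2 ≅ Z.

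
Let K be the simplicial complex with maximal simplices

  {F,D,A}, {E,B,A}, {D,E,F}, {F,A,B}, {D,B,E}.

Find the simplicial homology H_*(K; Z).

H_0 ≅ Z,  H_1 ≅ Z,  H_2 = 0.

Take the total order A < B < D < E < F on the vertex set. Then K (dimension 2) consists of the simplices:

  0-simplices (5): A, B, D, E, F
  1-simplices (10): AB, AD, AE, AF, BD, BE, BF, DE, DF, EF
  2-simplices (5): ABE, ABF, ADF, BDE, DEF

Hence C_0 ≅ Z^5, C_1 ≅ Z^10, C_2 ≅ Z^5.

Boundary ∂_1: C_1 → C_0 sends each edge [p,q] (with p < q) to q − p. For instance
  ∂BE = E − B.
The 5×10 boundary matrix has rank 4 and Smith normal form diag(1,1,1,1).

The boundary map ∂_2: C_2 → C_1 maps a triangle to the signed sum of its edges. For instance
  ∂ABF = BF − AF + AB,
  ∂ABE = BE − AE + AB.
This gives a 10×5 integer matrix of rank 5; reducing to Smith normal form yields diagonal entries (1,1,1,1,1).

Reading off H_k = ker ∂_k / im ∂_{k+1}:

  H_0: rank C_0 − rank ∂_1 = 5 − 4 = 1, and the invariant factors of ∂_1 are all 1, so H_0 ≅ Z.
  H_1: rank ker ∂_1 − rank ∂_2 = (10 − 4) − 5 = 1, and the invariant factors of ∂_2 are all 1, so H_1 ≅ Z.
  H_2: rank ker ∂_2 − rank ∂_3 = (5 − 5) − 0 = 0, and there is no ∂_3, so H_2 ≅ 0.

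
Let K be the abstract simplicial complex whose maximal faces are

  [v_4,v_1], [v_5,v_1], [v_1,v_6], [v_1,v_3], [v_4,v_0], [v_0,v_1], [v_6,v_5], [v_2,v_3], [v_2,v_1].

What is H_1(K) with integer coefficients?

Take the total order v_0 < v_1 < v_2 < v_3 < v_4 < v_5 < v_6 on the vertex set. Then K (dimension 1) consists of the simplices:

  0-simplices (7): [v_0], [v_1], [v_2], [v_3], [v_4], [v_5], [v_6]
  1-simplices (9): [v_0,v_1], [v_0,v_4], [v_1,v_2], [v_1,v_3], [v_1,v_4], [v_1,v_5], [v_1,v_6], [v_2,v_3], [v_5,v_6]

so the chain groups are C_0 ≅ Z^7, C_1 ≅ Z^9.

∂_1: C_1 → C_0 is given by ∂[p,q] = [q] − [p]. For instance
  ∂[v_1,v_2] = [v_2] − [v_1].
The 7×9 boundary matrix has rank 6 and Smith normal form diag(1,1,1,1,1,1).

Reading off H_k = ker ∂_k / im ∂_{k+1}:

  H_1: rank ker ∂_1 − rank ∂_2 = (9 − 6) − 0 = 3, and there is no ∂_2, so H_1 ≅ Z^3.

(K is a triangulation of a wedge of 3 circles.)

H_1 = Z^3.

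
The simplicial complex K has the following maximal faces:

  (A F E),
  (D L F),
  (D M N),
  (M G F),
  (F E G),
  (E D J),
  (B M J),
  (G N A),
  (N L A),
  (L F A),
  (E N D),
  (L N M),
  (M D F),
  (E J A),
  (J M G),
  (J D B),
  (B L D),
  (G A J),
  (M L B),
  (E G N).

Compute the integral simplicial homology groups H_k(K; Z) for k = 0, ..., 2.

Fix the vertex order A < B < D < E < F < G < J < L < M < N and write every simplex with vertices in increasing order. Then dim K = 2 and the simplices of K are:

  0-simplices (10): A, B, D, E, F, G, J, L, M, N
  1-simplices (30): AE, AF, AG, AJ, AL, AN, BD, BJ, BL, BM, DE, DF, DJ, DL, DM, DN, EF, EG, EJ, EN, FG, FL, FM, GJ, GM, GN, JM, LM, LN, MN
  2-simplices (20): AEF, AEJ, AFL, AGJ, AGN, ALN, BDJ, BDL, BJM, BLM, DEJ, DEN, DFL, DFM, DMN, EFG, EGN, FGM, GJM, LMN

giving chain groups C_0 ≅ Z^10, C_1 ≅ Z^30, C_2 ≅ Z^20.

Boundary ∂_1: C_1 → C_0 is given by ∂[p,q] = [q] − [p]. For instance
  ∂JM = M − J.
The 10×30 boundary matrix has rank 9 and Smith normal form diag(1,1,1,1,1,1,1,1,1).

Boundary ∂_2: C_2 → C_1 acts by ∂[p,q,r] = [q,r] − [p,r] + [p,q]. For instance
  ∂BDL = DL − BL + BD,
  ∂DMN = MN − DN + DM.
The resulting 30×20 matrix has rank 20, and its Smith normal form has invariant factors (1,1,1,1,1,1,1,1,1,1,1,1,1,1,1,1,1,1,1,2).

From H_k ≅ ker(∂_k) / im(∂_{k+1}) we obtain:

  H_0: rank C_0 − rank ∂_1 = 10 − 9 = 1, and the invariant factors of ∂_1 are all 1, so H_0 ≅ Z.
  H_1: rank ker ∂_1 − rank ∂_2 = (30 − 9) − 20 = 1, and ∂_2 has invariant factor 2 > 1, so H_1 ≅ Z ⊕ Z/2.
  H_2: rank ker ∂_2 − rank ∂_3 = (20 − 20) − 0 = 0, and there is no ∂_3, so H_2 ≅ 0.

H_0 = Z,  H_1 = Z ⊕ Z/2,  H_2 = 0.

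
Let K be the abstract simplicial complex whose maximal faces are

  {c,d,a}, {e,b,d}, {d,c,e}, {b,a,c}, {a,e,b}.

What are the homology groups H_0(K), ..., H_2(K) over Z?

Take the total order a < b < c < d < e on the vertex set. Then K (dimension 2) consists of the simplices:

  0-simplices (5): a, b, c, d, e
  1-simplices (10): ab, ac, ad, ae, bc, bd, be, cd, ce, de
  2-simplices (5): abc, abe, acd, bde, cde

so the chain groups are C_0 ≅ Z^5, C_1 ≅ Z^10, C_2 ≅ Z^5.

∂_1: C_1 → C_0 maps an edge to its endpoints' difference, ∂[p,q] = q − p. For instance
  ∂ce = e − c.
This gives a 5×10 integer matrix of rank 4; reducing to Smith normal form yields diagonal entries (1,1,1,1).

∂_2: C_2 → C_1 sends each 2-simplex [p,q,r] to [q,r] − [p,r] + [p,q]. For instance
  ∂cde = de − ce + cd,
  ∂acd = cd − ad + ac.
The 10×5 boundary matrix has rank 5 and Smith normal form diag(1,1,1,1,1).

Computing H_k = (kernel of ∂_k) / (image of ∂_{k+1}):

  H_0: rank C_0 − rank ∂_1 = 5 − 4 = 1, and the invariant factors of ∂_1 are all 1, so H_0 ≅ Z.
  H_1: rank ker ∂_1 − rank ∂_2 = (10 − 4) − 5 = 1, and the invariant factors of ∂_2 are all 1, so H_1 ≅ Z.
  H_2: rank ker ∂_2 − rank ∂_3 = (5 − 5) − 0 = 0, and there is no ∂_3, so H_2 ≅ 0.

As a check, the Euler characteristic is 5 − 10 + 5 = 0, which agrees with 1 − 1 + 0 = 0.
(K is a triangulation of the Möbius band.)

H_0 = Z,  H_1 = Z,  H_2 = 0.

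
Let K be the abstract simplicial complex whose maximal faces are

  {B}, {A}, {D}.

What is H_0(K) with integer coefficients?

Fix the vertex order A < B < D and write every simplex with vertices in increasing order. Then dim K = 0 and the simplices of K are:

  0-simplices (3): A, B, D

so the chain groups are C_0 ≅ Z^3.

From H_k ≅ ker(∂_k) / im(∂_{k+1}) we obtain:

  H_0: rank C_0 − rank ∂_1 = 3 − 0 = 3, and there is no ∂_1, so H_0 = Z^3.

H_0 ≅ Z^3.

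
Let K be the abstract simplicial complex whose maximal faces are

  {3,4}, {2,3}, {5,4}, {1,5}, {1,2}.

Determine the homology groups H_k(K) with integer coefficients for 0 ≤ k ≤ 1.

Order the vertices as 1 < 2 < 3 < 4 < 5. Listing each simplex with vertices in this order, K has dimension 1 with simplices:

  0-simplices (5): [1], [2], [3], [4], [5]
  1-simplices (5): [1,2], [1,5], [2,3], [3,4], [4,5]

Hence C_0 ≅ Z^5, C_1 ≅ Z^5.

∂_1: C_1 → C_0 sends each edge [p,q] (with p < q) to q − p. For instance
  ∂[4,5] = [5] − [4].
The 5×5 boundary matrix has rank 4 and Smith normal form diag(1,1,1,1).

From H_k ≅ ker(∂_k) / im(∂_{k+1}) we obtain:

  H_0: rank C_0 − rank ∂_1 = 5 − 4 = 1, and the invariant factors of ∂_1 are all 1, so H_0 = Z.
  H_1: rank ker ∂_1 − rank ∂_2 = (5 − 4) − 0 = 1, and there is no ∂_2, so H_1 = Z.

H_0 ≅ Z,  H_1 ≅ Z.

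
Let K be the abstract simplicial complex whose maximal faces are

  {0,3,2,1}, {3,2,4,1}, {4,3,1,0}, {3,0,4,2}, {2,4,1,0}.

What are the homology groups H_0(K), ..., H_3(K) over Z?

H_0 = Z,  H_1 = 0,  H_2 = 0,  H_3 = Z.

We work with the vertex ordering 0 < 1 < 2 < 3 < 4. The simplices of K, each written with vertices in increasing order, are:

  0-simplices (5): [0], [1], [2], [3], [4]
  1-simplices (10): [0,1], [0,2], [0,3], [0,4], [1,2], [1,3], [1,4], [2,3], [2,4], [3,4]
  2-simplices (10): [0,1,2], [0,1,3], [0,1,4], [0,2,3], [0,2,4], [0,3,4], [1,2,3], [1,2,4], [1,3,4], [2,3,4]
  3-simplices (5): [0,1,2,3], [0,1,2,4], [0,1,3,4], [0,2,3,4], [1,2,3,4]

so the chain groups are C_0 ≅ Z^5, C_1 ≅ Z^10, C_2 ≅ Z^10, C_3 ≅ Z^5.

The boundary map ∂_1: C_1 → C_0 sends each edge [p,q] (with p < q) to q − p.
The resulting 5×10 matrix has rank 4, and its Smith normal form has invariant factors (1,1,1,1).

The boundary map ∂_2: C_2 → C_1 acts by ∂[p,q,r] = [q,r] − [p,r] + [p,q]. For instance
  ∂[0,1,2] = [1,2] − [0,2] + [0,1],
  ∂[2,3,4] = [3,4] − [2,4] + [2,3].
As a 10×10 matrix over Z this has rank 6, with invariant factors (1,1,1,1,1,1).

The boundary map ∂_3: C_3 → C_2 sends each 3-simplex σ to the alternating sum Σ_i (−1)^i (σ with its i-th vertex removed). For instance
  ∂[0,1,2,3] = [1,2,3] − [0,2,3] + [0,1,3] − [0,1,2],
  ∂[0,2,3,4] = [2,3,4] − [0,3,4] + [0,2,4] − [0,2,3].
The resulting 10×5 matrix has rank 4, and its Smith normal form has invariant factors (1,1,1,1).

Computing H_k = (kernel of ∂_k) / (image of ∂_{k+1}):

  H_0: rank C_0 − rank ∂_1 = 5 − 4 = 1, and the invariant factors of ∂_1 are all 1, so H_0 ≅ Z.
  H_1: rank ker ∂_1 − rank ∂_2 = (10 − 4) − 6 = 0, and the invariant factors of ∂_2 are all 1, so H_1 ≅ 0.
  H_2: rank ker ∂_2 − rank ∂_3 = (10 − 6) − 4 = 0, and the invariant factors of ∂_3 are all 1, so H_2 ≅ 0.
  H_3: rank ker ∂_3 − rank ∂_4 = (5 − 4) − 0 = 1, and there is no ∂_4, so H_3 ≅ Z.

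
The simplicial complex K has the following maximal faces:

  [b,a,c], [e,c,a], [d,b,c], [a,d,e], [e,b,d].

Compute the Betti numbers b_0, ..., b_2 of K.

b_0 = 1, b_1 = 1, b_2 = 0.

Take the total order a < b < c < d < e on the vertex set. Then K (dimension 2) consists of the simplices:

  0-simplices (5): a, b, c, d, e
  1-simplices (10): ab, ac, ad, ae, bc, bd, be, cd, ce, de
  2-simplices (5): abc, ace, ade, bcd, bde

so the chain groups are C_0 ≅ Z^5, C_1 ≅ Z^10, C_2 ≅ Z^5.

Boundary ∂_1: C_1 → C_0 sends each edge [p,q] (with p < q) to q − p.
The resulting 5×10 matrix has rank 4, and its Smith normal form has invariant factors (1,1,1,1).

∂_2: C_2 → C_1 sends each 2-simplex [p,q,r] to [q,r] − [p,r] + [p,q]. For instance
  ∂abc = bc − ac + ab,
  ∂ade = de − ae + ad.
The 10×5 boundary matrix has rank 5 and Smith normal form diag(1,1,1,1,1).

Now H_k = ker ∂_k / im ∂_{k+1}, so:

  H_0: rank C_0 − rank ∂_1 = 5 − 4 = 1, and the invariant factors of ∂_1 are all 1, so H_0 ≅ Z.
  H_1: rank ker ∂_1 − rank ∂_2 = (10 − 4) − 5 = 1, and the invariant factors of ∂_2 are all 1, so H_1 ≅ Z.
  H_2: rank ker ∂_2 − rank ∂_3 = (5 − 5) − 0 = 0, and there is no ∂_3, so H_2 ≅ 0.

Hence the Betti numbers are b_0 = 1, b_1 = 1, b_2 = 0.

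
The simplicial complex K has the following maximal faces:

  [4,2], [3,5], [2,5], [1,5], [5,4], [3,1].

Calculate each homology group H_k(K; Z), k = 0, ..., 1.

Order the vertices as 1 < 2 < 3 < 4 < 5. Listing each simplex with vertices in this order, K has dimension 1 with simplices:

  0-simplices (5): [1], [2], [3], [4], [5]
  1-simplices (6): [1,3], [1,5], [2,4], [2,5], [3,5], [4,5]

giving chain groups C_0 ≅ Z^5, C_1 ≅ Z^6.

Boundary ∂_1: C_1 → C_0 maps an edge to its endpoints' difference, ∂[p,q] = q − p. For instance
  ∂[2,4] = [4] − [2].
The 5×6 boundary matrix has rank 4 and Smith normal form diag(1,1,1,1).

Now H_k = ker ∂_k / im ∂_{k+1}, so:

  H_0: rank C_0 − rank ∂_1 = 5 − 4 = 1, and the invariant factors of ∂_1 are all 1, so H_0 ≅ Z.
  H_1: rank ker ∂_1 − rank ∂_2 = (6 − 4) − 0 = 2, and there is no ∂_2, so H_1 ≅ Z^2.

As a check, the Euler characteristic is 5 − 6 = -1, which agrees with 1 − 2 = -1.

H_0 = Z,  H_1 = Z^2.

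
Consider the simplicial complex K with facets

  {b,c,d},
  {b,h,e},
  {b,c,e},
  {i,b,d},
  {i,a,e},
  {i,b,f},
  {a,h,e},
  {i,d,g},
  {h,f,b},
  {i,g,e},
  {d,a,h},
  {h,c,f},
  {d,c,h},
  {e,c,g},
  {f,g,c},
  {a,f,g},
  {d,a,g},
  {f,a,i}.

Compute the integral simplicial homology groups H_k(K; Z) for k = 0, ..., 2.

We work with the vertex ordering a < b < c < d < e < f < g < h < i. The simplices of K, each written with vertices in increasing order, are:

  0-simplices (9): a, b, c, d, e, f, g, h, i
  1-simplices (27): ad, ae, af, ag, ah, ai, bc, bd, be, bf, bh, bi, cd, ce, cf, cg, ch, dg, dh, di, eg, eh, ei, fg, fh, fi, gi
  2-simplices (18): adg, adh, aeh, aei, afg, afi, bcd, bce, bdi, beh, bfh, bfi, cdh, ceg, cfg, cfh, dgi, egi

Hence C_0 ≅ Z^9, C_1 ≅ Z^27, C_2 ≅ Z^18.

∂_1: C_1 → C_0 sends each edge [p,q] (with p < q) to q − p.
The resulting 9×27 matrix has rank 8, and its Smith normal form has invariant factors (1,1,1,1,1,1,1,1).

The boundary map ∂_2: C_2 → C_1 maps a triangle to the signed sum of its edges. For instance
  ∂cdh = dh − ch + cd,
  ∂cfh = fh − ch + cf.
The resulting 27×18 matrix has rank 18, and its Smith normal form has invariant factors (1,1,1,1,1,1,1,1,1,1,1,1,1,1,1,1,1,2).

Now H_k = ker ∂_k / im ∂_{k+1}, so:

  H_0: rank C_0 − rank ∂_1 = 9 − 8 = 1, and the invariant factors of ∂_1 are all 1, so H_0 ≅ Z.
  H_1: rank ker ∂_1 − rank ∂_2 = (27 − 8) − 18 = 1, and ∂_2 has invariant factor 2 > 1, so H_1 ≅ Z × Z/2.
  H_2: rank ker ∂_2 − rank ∂_3 = (18 − 18) − 0 = 0, and there is no ∂_3, so H_2 ≅ 0.

H_0 ≅ Z,  H_1 ≅ Z × Z/2,  H_2 = 0.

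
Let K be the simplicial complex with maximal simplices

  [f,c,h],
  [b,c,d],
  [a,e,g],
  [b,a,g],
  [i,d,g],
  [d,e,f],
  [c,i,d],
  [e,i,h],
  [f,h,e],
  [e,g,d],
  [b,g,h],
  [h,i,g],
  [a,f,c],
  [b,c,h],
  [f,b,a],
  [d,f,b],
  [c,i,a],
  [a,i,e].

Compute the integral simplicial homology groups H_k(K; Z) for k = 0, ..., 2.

We work with the vertex ordering a < b < c < d < e < f < g < h < i. The simplices of K, each written with vertices in increasing order, are:

  0-simplices (9): a, b, c, d, e, f, g, h, i
  1-simplices (27): ab, ac, ae, af, ag, ai, bc, bd, bf, bg, bh, cd, cf, ch, ci, de, df, dg, di, ef, eg, eh, ei, fh, gh, gi, hi
  2-simplices (18): abf, abg, acf, aci, aeg, aei, bcd, bch, bdf, bgh, cdi, cfh, def, deg, dgi, efh, ehi, ghi

so the chain groups are C_0 ≅ Z^9, C_1 ≅ Z^27, C_2 ≅ Z^18.

The boundary map ∂_1: C_1 → C_0 is given by ∂[p,q] = [q] − [p].
This gives a 9×27 integer matrix of rank 8; reducing to Smith normal form yields diagonal entries (1,1,1,1,1,1,1,1).

∂_2: C_2 → C_1 sends each 2-simplex [p,q,r] to [q,r] − [p,r] + [p,q]. For instance
  ∂cfh = fh − ch + cf,
  ∂bch = ch − bh + bc.
As a 27×18 matrix over Z this has rank 18, with invariant factors (1,1,1,1,1,1,1,1,1,1,1,1,1,1,1,1,1,2).

Computing H_k = (kernel of ∂_k) / (image of ∂_{k+1}):

  H_0: rank C_0 − rank ∂_1 = 9 − 8 = 1, and the invariant factors of ∂_1 are all 1, so H_0 = Z.
  H_1: rank ker ∂_1 − rank ∂_2 = (27 − 8) − 18 = 1, and ∂_2 has invariant factor 2 > 1, so H_1 = Z × Z/2.
  H_2: rank ker ∂_2 − rank ∂_3 = (18 − 18) − 0 = 0, and there is no ∂_3, so H_2 = 0.

H_0 = Z,  H_1 = Z × Z/2,  H_2 = 0.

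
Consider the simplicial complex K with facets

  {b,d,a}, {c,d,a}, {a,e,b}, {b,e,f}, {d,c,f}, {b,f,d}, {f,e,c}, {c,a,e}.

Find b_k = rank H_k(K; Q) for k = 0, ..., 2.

Take the total order a < b < c < d < e < f on the vertex set. Then K (dimension 2) consists of the simplices:

  0-simplices (6): a, b, c, d, e, f
  1-simplices (12): ab, ac, ad, ae, bd, be, bf, cd, ce, cf, df, ef
  2-simplices (8): abd, abe, acd, ace, bdf, bef, cdf, cef

giving chain groups C_0 ≅ Z^6, C_1 ≅ Z^12, C_2 ≅ Z^8.

∂_1: C_1 → C_0 sends each edge [p,q] (with p < q) to q − p. For instance
  ∂cf = f − c.
The resulting 6×12 matrix has rank 5, and its Smith normal form has invariant factors (1,1,1,1,1).

Boundary ∂_2: C_2 → C_1 maps a triangle to the signed sum of its edges. For instance
  ∂cdf = df − cf + cd,
  ∂abe = be − ae + ab.
The resulting 12×8 matrix has rank 7, and its Smith normal form has invariant factors (1,1,1,1,1,1,1).

From H_k ≅ ker(∂_k) / im(∂_{k+1}) we obtain:

  H_0: rank C_0 − rank ∂_1 = 6 − 5 = 1, and the invariant factors of ∂_1 are all 1, so H_0 = Z.
  H_1: rank ker ∂_1 − rank ∂_2 = (12 − 5) − 7 = 0, and the invariant factors of ∂_2 are all 1, so H_1 = 0.
  H_2: rank ker ∂_2 − rank ∂_3 = (8 − 7) − 0 = 1, and there is no ∂_3, so H_2 = Z.

Hence the Betti numbers are b_0 = 1, b_1 = 0, b_2 = 1.

b_0 = 1, b_1 = 0, b_2 = 1.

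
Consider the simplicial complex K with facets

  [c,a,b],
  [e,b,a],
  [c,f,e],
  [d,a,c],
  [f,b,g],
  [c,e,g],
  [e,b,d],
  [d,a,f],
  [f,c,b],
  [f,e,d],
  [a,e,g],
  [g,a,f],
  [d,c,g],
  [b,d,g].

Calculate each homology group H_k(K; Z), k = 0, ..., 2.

Take the total order a < b < c < d < e < f < g on the vertex set. Then K (dimension 2) consists of the simplices:

  0-simplices (7): a, b, c, d, e, f, g
  1-simplices (21): ab, ac, ad, ae, af, ag, bc, bd, be, bf, bg, cd, ce, cf, cg, de, df, dg, ef, eg, fg
  2-simplices (14): abc, abe, acd, adf, aeg, afg, bcf, bde, bdg, bfg, cdg, cef, ceg, def

Hence C_0 ≅ Z^7, C_1 ≅ Z^21, C_2 ≅ Z^14.

∂_1: C_1 → C_0 sends each edge [p,q] (with p < q) to q − p. For instance
  ∂ad = d − a.
As a 7×21 matrix over Z this has rank 6, with invariant factors (1,1,1,1,1,1).

Boundary ∂_2: C_2 → C_1 sends each 2-simplex [p,q,r] to [q,r] − [p,r] + [p,q]. For instance
  ∂acd = cd − ad + ac,
  ∂ceg = eg − cg + ce.
The resulting 21×14 matrix has rank 13, and its Smith normal form has invariant factors (1,1,1,1,1,1,1,1,1,1,1,1,1).

Computing H_k = (kernel of ∂_k) / (image of ∂_{k+1}):

  H_0: rank C_0 − rank ∂_1 = 7 − 6 = 1, and the invariant factors of ∂_1 are all 1, so H_0 = Z.
  H_1: rank ker ∂_1 − rank ∂_2 = (21 − 6) − 13 = 2, and the invariant factors of ∂_2 are all 1, so H_1 = Z^2.
  H_2: rank ker ∂_2 − rank ∂_3 = (14 − 13) − 0 = 1, and there is no ∂_3, so H_2 = Z.

As a check, the Euler characteristic is 7 − 21 + 14 = 0, which agrees with 1 − 2 + 1 = 0.

H_0 ≅ Z,  H_1 ≅ Z^2,  H_2 ≅ Z.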